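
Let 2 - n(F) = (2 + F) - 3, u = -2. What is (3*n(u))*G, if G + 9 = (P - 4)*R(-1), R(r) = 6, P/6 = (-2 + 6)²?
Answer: 8145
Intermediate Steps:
n(F) = 3 - F (n(F) = 2 - ((2 + F) - 3) = 2 - (-1 + F) = 2 + (1 - F) = 3 - F)
P = 96 (P = 6*(-2 + 6)² = 6*4² = 6*16 = 96)
G = 543 (G = -9 + (96 - 4)*6 = -9 + 92*6 = -9 + 552 = 543)
(3*n(u))*G = (3*(3 - 1*(-2)))*543 = (3*(3 + 2))*543 = (3*5)*543 = 15*543 = 8145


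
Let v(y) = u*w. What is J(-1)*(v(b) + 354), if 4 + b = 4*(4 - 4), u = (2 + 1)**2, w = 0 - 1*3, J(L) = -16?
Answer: -5232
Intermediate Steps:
w = -3 (w = 0 - 3 = -3)
u = 9 (u = 3**2 = 9)
b = -4 (b = -4 + 4*(4 - 4) = -4 + 4*0 = -4 + 0 = -4)
v(y) = -27 (v(y) = 9*(-3) = -27)
J(-1)*(v(b) + 354) = -16*(-27 + 354) = -16*327 = -5232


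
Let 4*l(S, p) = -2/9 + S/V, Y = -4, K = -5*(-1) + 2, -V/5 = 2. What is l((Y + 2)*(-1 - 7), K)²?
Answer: 1681/8100 ≈ 0.20753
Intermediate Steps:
V = -10 (V = -5*2 = -10)
K = 7 (K = 5 + 2 = 7)
l(S, p) = -1/18 - S/40 (l(S, p) = (-2/9 + S/(-10))/4 = (-2*⅑ + S*(-⅒))/4 = (-2/9 - S/10)/4 = -1/18 - S/40)
l((Y + 2)*(-1 - 7), K)² = (-1/18 - (-4 + 2)*(-1 - 7)/40)² = (-1/18 - (-1)*(-8)/20)² = (-1/18 - 1/40*16)² = (-1/18 - ⅖)² = (-41/90)² = 1681/8100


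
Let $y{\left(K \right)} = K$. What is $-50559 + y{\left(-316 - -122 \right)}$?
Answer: $-50753$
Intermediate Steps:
$-50559 + y{\left(-316 - -122 \right)} = -50559 - 194 = -50753$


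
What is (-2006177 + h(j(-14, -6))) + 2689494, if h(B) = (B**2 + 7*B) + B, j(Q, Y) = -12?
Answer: 683365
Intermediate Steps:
h(B) = B**2 + 8*B
(-2006177 + h(j(-14, -6))) + 2689494 = (-2006177 - 12*(8 - 12)) + 2689494 = (-2006177 - 12*(-4)) + 2689494 = (-2006177 + 48) + 2689494 = -2006129 + 2689494 = 683365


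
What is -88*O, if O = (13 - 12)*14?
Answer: -1232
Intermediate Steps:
O = 14 (O = 1*14 = 14)
-88*O = -88*14 = -1232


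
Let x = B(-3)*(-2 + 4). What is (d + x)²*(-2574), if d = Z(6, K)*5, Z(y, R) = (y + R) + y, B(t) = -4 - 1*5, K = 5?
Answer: -11554686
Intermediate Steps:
B(t) = -9 (B(t) = -4 - 5 = -9)
x = -18 (x = -9*(-2 + 4) = -9*2 = -18)
Z(y, R) = R + 2*y (Z(y, R) = (R + y) + y = R + 2*y)
d = 85 (d = (5 + 2*6)*5 = (5 + 12)*5 = 17*5 = 85)
(d + x)²*(-2574) = (85 - 18)²*(-2574) = 67²*(-2574) = 4489*(-2574) = -11554686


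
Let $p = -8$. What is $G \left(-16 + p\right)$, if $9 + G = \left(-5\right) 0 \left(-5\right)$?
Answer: $216$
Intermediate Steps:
$G = -9$ ($G = -9 + \left(-5\right) 0 \left(-5\right) = -9 + 0 \left(-5\right) = -9 + 0 = -9$)
$G \left(-16 + p\right) = - 9 \left(-16 - 8\right) = \left(-9\right) \left(-24\right) = 216$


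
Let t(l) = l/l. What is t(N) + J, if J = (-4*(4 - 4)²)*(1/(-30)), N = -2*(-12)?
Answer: 1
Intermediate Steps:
N = 24
t(l) = 1
J = 0 (J = (-4*0²)*(1*(-1/30)) = -4*0*(-1/30) = 0*(-1/30) = 0)
t(N) + J = 1 + 0 = 1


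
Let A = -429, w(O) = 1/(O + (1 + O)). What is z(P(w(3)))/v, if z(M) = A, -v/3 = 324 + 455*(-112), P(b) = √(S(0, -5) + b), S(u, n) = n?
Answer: -143/50636 ≈ -0.0028241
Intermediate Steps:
w(O) = 1/(1 + 2*O)
P(b) = √(-5 + b)
v = 151908 (v = -3*(324 + 455*(-112)) = -3*(324 - 50960) = -3*(-50636) = 151908)
z(M) = -429
z(P(w(3)))/v = -429/151908 = -429*1/151908 = -143/50636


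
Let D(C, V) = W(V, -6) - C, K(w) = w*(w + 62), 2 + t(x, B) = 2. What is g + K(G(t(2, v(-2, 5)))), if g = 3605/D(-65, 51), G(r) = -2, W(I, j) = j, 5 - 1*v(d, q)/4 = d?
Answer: -3475/59 ≈ -58.898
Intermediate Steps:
v(d, q) = 20 - 4*d
t(x, B) = 0 (t(x, B) = -2 + 2 = 0)
K(w) = w*(62 + w)
D(C, V) = -6 - C
g = 3605/59 (g = 3605/(-6 - 1*(-65)) = 3605/(-6 + 65) = 3605/59 ≈ 61.102)
g + K(G(t(2, v(-2, 5)))) = 3605/59 - 2*(62 - 2) = 3605/59 - 2*60 = 3605/59 - 120 = -3475/59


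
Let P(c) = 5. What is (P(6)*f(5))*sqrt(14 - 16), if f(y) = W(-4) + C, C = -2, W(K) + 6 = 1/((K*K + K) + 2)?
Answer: -555*I*sqrt(2)/14 ≈ -56.063*I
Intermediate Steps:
W(K) = -6 + 1/(2 + K + K**2) (W(K) = -6 + 1/((K*K + K) + 2) = -6 + 1/((K**2 + K) + 2) = -6 + 1/((K + K**2) + 2) = -6 + 1/(2 + K + K**2))
f(y) = -111/14 (f(y) = (-11 - 6*(-4) - 6*(-4)**2)/(2 - 4 + (-4)**2) - 2 = (-11 + 24 - 6*16)/(2 - 4 + 16) - 2 = (-11 + 24 - 96)/14 - 2 = (1/14)*(-83) - 2 = -83/14 - 2 = -111/14)
(P(6)*f(5))*sqrt(14 - 16) = (5*(-111/14))*sqrt(14 - 16) = -555*I*sqrt(2)/14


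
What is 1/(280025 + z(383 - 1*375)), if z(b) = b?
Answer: 1/280033 ≈ 3.5710e-6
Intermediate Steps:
1/(280025 + z(383 - 1*375)) = 1/(280025 + (383 - 1*375)) = 1/(280025 + (383 - 375)) = 1/(280025 + 8) = 1/280033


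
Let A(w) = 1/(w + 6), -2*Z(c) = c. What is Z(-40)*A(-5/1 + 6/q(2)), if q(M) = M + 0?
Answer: 5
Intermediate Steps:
Z(c) = -c/2
q(M) = M
A(w) = 1/(6 + w)
Z(-40)*A(-5/1 + 6/q(2)) = (-1/2*(-40))/(6 + (-5/1 + 6/2)) = 20/(6 + (-5*1 + 6*(1/2))) = 20/(6 + (-5 + 3)) = 20/(6 - 2) = 20/4 = 20*(1/4) = 5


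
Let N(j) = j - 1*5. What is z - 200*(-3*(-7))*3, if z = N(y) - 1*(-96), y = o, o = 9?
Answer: -12500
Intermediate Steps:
y = 9
N(j) = -5 + j (N(j) = j - 5 = -5 + j)
z = 100 (z = (-5 + 9) - 1*(-96) = 4 + 96 = 100)
z - 200*(-3*(-7))*3 = 100 - 200*(-3*(-7))*3 = 100 - 4200*3 = 100 - 200*63 = 100 - 12600 = -12500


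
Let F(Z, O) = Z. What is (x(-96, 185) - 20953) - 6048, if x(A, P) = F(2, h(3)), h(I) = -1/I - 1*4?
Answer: -26999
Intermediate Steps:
h(I) = -4 - 1/I (h(I) = -1/I - 4 = -4 - 1/I)
x(A, P) = 2
(x(-96, 185) - 20953) - 6048 = (2 - 20953) - 6048 = -20951 - 6048 = -26999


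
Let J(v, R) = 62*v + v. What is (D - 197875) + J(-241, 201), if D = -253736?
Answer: -466794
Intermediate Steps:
J(v, R) = 63*v
(D - 197875) + J(-241, 201) = (-253736 - 197875) + 63*(-241) = -451611 - 15183 = -466794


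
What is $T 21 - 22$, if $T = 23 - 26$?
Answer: $-85$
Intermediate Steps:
$T = -3$ ($T = 23 - 26 = -3$)
$T 21 - 22 = \left(-3\right) 21 - 22 = -63 - 22 = -85$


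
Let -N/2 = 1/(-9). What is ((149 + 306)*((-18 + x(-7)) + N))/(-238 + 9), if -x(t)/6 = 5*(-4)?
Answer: -418600/2061 ≈ -203.11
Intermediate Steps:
N = 2/9 (N = -2/(-9) = -2*(-⅑) = 2/9 ≈ 0.22222)
x(t) = 120 (x(t) = -30*(-4) = -6*(-20) = 120)
((149 + 306)*((-18 + x(-7)) + N))/(-238 + 9) = ((149 + 306)*((-18 + 120) + 2/9))/(-238 + 9) = (455*(102 + 2/9))/(-229) = (455*(920/9))*(-1/229) = (418600/9)*(-1/229) = -418600/2061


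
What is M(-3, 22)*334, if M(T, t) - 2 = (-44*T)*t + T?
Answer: 969602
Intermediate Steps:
M(T, t) = 2 + T - 44*T*t (M(T, t) = 2 + ((-44*T)*t + T) = 2 + (-44*T*t + T) = 2 + (T - 44*T*t) = 2 + T - 44*T*t)
M(-3, 22)*334 = (2 - 3 - 44*(-3)*22)*334 = (2 - 3 + 2904)*334 = 2903*334 = 969602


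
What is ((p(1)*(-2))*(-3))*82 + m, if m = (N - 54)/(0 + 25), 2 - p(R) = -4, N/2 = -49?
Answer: 73648/25 ≈ 2945.9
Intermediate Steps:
N = -98 (N = 2*(-49) = -98)
p(R) = 6 (p(R) = 2 - 1*(-4) = 2 + 4 = 6)
m = -152/25 (m = (-98 - 54)/(0 + 25) = -152/25 ≈ -6.0800)
((p(1)*(-2))*(-3))*82 + m = ((6*(-2))*(-3))*82 - 152/25 = -12*(-3)*82 - 152/25 = 36*82 - 152/25 = 2952 - 152/25 = 73648/25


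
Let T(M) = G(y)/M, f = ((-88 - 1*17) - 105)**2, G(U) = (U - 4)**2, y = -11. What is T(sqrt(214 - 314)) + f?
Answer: 44100 - 45*I/2 ≈ 44100.0 - 22.5*I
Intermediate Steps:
G(U) = (-4 + U)**2
f = 44100 (f = ((-88 - 17) - 105)**2 = (-105 - 105)**2 = (-210)**2 = 44100)
T(M) = 225/M (T(M) = (-4 - 11)**2/M = (-15)**2/M = 225/M)
T(sqrt(214 - 314)) + f = 225/(sqrt(214 - 314)) + 44100 = 225/(sqrt(-100)) + 44100 = 225/((10*I)) + 44100 = 225*(-I/10) + 44100 = -45*I/2 + 44100 = 44100 - 45*I/2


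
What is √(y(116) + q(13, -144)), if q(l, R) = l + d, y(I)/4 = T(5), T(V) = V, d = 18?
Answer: √51 ≈ 7.1414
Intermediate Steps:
y(I) = 20 (y(I) = 4*5 = 20)
q(l, R) = 18 + l (q(l, R) = l + 18 = 18 + l)
√(y(116) + q(13, -144)) = √(20 + (18 + 13)) = √(20 + 31) = √51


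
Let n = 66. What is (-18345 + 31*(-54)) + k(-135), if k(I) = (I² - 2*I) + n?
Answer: -1458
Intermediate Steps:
k(I) = 66 + I² - 2*I (k(I) = (I² - 2*I) + 66 = 66 + I² - 2*I)
(-18345 + 31*(-54)) + k(-135) = (-18345 + 31*(-54)) + (66 + (-135)² - 2*(-135)) = (-18345 - 1674) + (66 + 18225 + 270) = -20019 + 18561 = -1458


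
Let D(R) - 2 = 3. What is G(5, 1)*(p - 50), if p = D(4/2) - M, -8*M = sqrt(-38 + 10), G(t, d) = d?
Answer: -45 + I*sqrt(7)/4 ≈ -45.0 + 0.66144*I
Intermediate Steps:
D(R) = 5 (D(R) = 2 + 3 = 5)
M = -I*sqrt(7)/4 (M = -sqrt(-38 + 10)/8 = -I*sqrt(7)/4 ≈ -0.66144*I)
p = 5 + I*sqrt(7)/4 (p = 5 - (-1)*I*sqrt(7)/4 = 5 + I*sqrt(7)/4 ≈ 5.0 + 0.66144*I)
G(5, 1)*(p - 50) = 1*((5 + I*sqrt(7)/4) - 50) = 1*(-45 + I*sqrt(7)/4) = -45 + I*sqrt(7)/4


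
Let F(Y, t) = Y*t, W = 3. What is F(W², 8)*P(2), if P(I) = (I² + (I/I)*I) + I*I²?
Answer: 1008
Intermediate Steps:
P(I) = I + I² + I³ (P(I) = (I² + 1*I) + I³ = (I² + I) + I³ = (I + I²) + I³ = I + I² + I³)
F(W², 8)*P(2) = (3²*8)*(2*(1 + 2 + 2²)) = (9*8)*(2*(1 + 2 + 4)) = 72*(2*7) = 72*14 = 1008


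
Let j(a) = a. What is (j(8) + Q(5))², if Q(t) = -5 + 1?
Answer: 16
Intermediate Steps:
Q(t) = -4
(j(8) + Q(5))² = (8 - 4)² = 4² = 16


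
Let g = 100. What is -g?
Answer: -100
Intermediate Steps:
-g = -1*100 = -100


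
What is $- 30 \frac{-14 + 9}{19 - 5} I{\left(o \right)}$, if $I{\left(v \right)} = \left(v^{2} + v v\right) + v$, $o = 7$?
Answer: $1125$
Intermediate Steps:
$I{\left(v \right)} = v + 2 v^{2}$ ($I{\left(v \right)} = \left(v^{2} + v^{2}\right) + v = 2 v^{2} + v = v + 2 v^{2}$)
$- 30 \frac{-14 + 9}{19 - 5} I{\left(o \right)} = - 30 \frac{-14 + 9}{19 - 5} \cdot 7 \left(1 + 2 \cdot 7\right) = - 30 \left(- \frac{5}{14}\right) 7 \left(1 + 14\right) = - 30 \left(\left(-5\right) \frac{1}{14}\right) 7 \cdot 15 = \left(-30\right) \left(- \frac{5}{14}\right) 105 = \frac{75}{7} \cdot 105 = 1125$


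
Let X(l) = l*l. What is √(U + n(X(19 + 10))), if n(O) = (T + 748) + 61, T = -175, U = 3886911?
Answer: √3887545 ≈ 1971.7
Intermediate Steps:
X(l) = l²
n(O) = 634 (n(O) = (-175 + 748) + 61 = 573 + 61 = 634)
√(U + n(X(19 + 10))) = √(3886911 + 634) = √3887545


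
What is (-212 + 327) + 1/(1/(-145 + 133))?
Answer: 103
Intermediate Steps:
(-212 + 327) + 1/(1/(-145 + 133)) = 115 + 1/(1/(-12)) = 115 + 1/(-1/12) = 115 - 12 = 103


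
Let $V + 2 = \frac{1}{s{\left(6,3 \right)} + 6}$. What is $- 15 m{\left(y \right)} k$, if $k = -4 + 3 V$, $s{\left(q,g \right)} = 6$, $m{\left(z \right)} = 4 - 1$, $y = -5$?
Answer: $\frac{1755}{4} \approx 438.75$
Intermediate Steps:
$m{\left(z \right)} = 3$ ($m{\left(z \right)} = 4 - 1 = 3$)
$V = - \frac{23}{12}$ ($V = -2 + \frac{1}{6 + 6} = -2 + \frac{1}{12} = - \frac{23}{12} \approx -1.9167$)
$k = - \frac{39}{4}$ ($k = -4 + 3 \left(- \frac{23}{12}\right) = -4 - \frac{23}{4} = - \frac{39}{4} \approx -9.75$)
$- 15 m{\left(y \right)} k = \left(-15\right) 3 \left(- \frac{39}{4}\right) = \left(-45\right) \left(- \frac{39}{4}\right) = \frac{1755}{4}$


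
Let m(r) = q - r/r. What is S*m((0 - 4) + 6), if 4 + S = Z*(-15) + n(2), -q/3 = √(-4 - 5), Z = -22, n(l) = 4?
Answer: -330 - 2970*I ≈ -330.0 - 2970.0*I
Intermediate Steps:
q = -9*I (q = -3*√(-4 - 5) = -9*I ≈ -9.0*I)
S = 330 (S = -4 + (-22*(-15) + 4) = -4 + (330 + 4) = -4 + 334 = 330)
m(r) = -1 - 9*I (m(r) = -9*I - r/r = -9*I - 1*1 = -9*I - 1 = -1 - 9*I)
S*m((0 - 4) + 6) = 330*(-1 - 9*I) = -330 - 2970*I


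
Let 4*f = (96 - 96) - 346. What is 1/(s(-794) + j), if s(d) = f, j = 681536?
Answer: 2/1362899 ≈ 1.4675e-6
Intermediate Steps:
f = -173/2 (f = ((96 - 96) - 346)/4 = (0 - 346)/4 = (1/4)*(-346) = -173/2 ≈ -86.500)
s(d) = -173/2
1/(s(-794) + j) = 1/(-173/2 + 681536) = 1/(1362899/2) = 2/1362899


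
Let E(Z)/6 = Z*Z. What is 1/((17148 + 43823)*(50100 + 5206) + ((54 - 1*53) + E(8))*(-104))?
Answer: 1/3372022086 ≈ 2.9656e-10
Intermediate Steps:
E(Z) = 6*Z**2 (E(Z) = 6*(Z*Z) = 6*Z**2)
1/((17148 + 43823)*(50100 + 5206) + ((54 - 1*53) + E(8))*(-104)) = 1/((17148 + 43823)*(50100 + 5206) + ((54 - 1*53) + 6*8**2)*(-104)) = 1/(60971*55306 + ((54 - 53) + 6*64)*(-104)) = 1/(3372062126 + (1 + 384)*(-104)) = 1/(3372062126 + 385*(-104)) = 1/(3372062126 - 40040) = 1/3372022086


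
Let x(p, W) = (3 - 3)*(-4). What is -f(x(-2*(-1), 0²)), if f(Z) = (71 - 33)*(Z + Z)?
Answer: 0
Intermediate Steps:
x(p, W) = 0 (x(p, W) = 0*(-4) = 0)
f(Z) = 76*Z (f(Z) = 38*(2*Z) = 76*Z)
-f(x(-2*(-1), 0²)) = -76*0 = -1*0 = 0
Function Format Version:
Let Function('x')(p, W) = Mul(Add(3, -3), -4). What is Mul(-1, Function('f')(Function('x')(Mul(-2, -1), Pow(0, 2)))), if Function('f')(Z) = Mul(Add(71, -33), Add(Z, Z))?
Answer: 0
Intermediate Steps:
Function('x')(p, W) = 0 (Function('x')(p, W) = Mul(0, -4) = 0)
Function('f')(Z) = Mul(76, Z) (Function('f')(Z) = Mul(38, Mul(2, Z)) = Mul(76, Z))
Mul(-1, Function('f')(Function('x')(Mul(-2, -1), Pow(0, 2)))) = Mul(-1, Mul(76, 0)) = Mul(-1, 0) = 0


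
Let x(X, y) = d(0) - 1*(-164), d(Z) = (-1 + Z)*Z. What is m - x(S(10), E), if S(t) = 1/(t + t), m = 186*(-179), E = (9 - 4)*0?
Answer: -33458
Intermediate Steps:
E = 0 (E = 5*0 = 0)
m = -33294
d(Z) = Z*(-1 + Z)
S(t) = 1/(2*t)
x(X, y) = 164 (x(X, y) = 0*(-1 + 0) - 1*(-164) = 0*(-1) + 164 = 0 + 164 = 164)
m - x(S(10), E) = -33294 - 1*164 = -33294 - 164 = -33458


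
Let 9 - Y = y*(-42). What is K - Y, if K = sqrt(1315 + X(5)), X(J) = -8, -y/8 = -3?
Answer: -1017 + sqrt(1307) ≈ -980.85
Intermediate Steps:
y = 24 (y = -8*(-3) = 24)
Y = 1017 (Y = 9 - 24*(-42) = 9 - 1*(-1008) = 9 + 1008 = 1017)
K = sqrt(1307) (K = sqrt(1315 - 8) = sqrt(1307) ≈ 36.152)
K - Y = sqrt(1307) - 1*1017 = sqrt(1307) - 1017 = -1017 + sqrt(1307)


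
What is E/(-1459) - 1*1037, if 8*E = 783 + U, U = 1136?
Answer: -12105783/11672 ≈ -1037.2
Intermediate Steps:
E = 1919/8 (E = (783 + 1136)/8 = (1/8)*1919 = 1919/8 ≈ 239.88)
E/(-1459) - 1*1037 = (1919/8)/(-1459) - 1*1037 = (1919/8)*(-1/1459) - 1037 = -1919/11672 - 1037 = -12105783/11672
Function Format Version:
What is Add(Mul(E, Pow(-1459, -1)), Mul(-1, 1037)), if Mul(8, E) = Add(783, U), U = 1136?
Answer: Rational(-12105783, 11672) ≈ -1037.2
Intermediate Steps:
E = Rational(1919, 8) (E = Mul(Rational(1, 8), Add(783, 1136)) = Mul(Rational(1, 8), 1919) = Rational(1919, 8) ≈ 239.88)
Add(Mul(E, Pow(-1459, -1)), Mul(-1, 1037)) = Add(Mul(Rational(1919, 8), Pow(-1459, -1)), Mul(-1, 1037)) = Add(Mul(Rational(1919, 8), Rational(-1, 1459)), -1037) = Add(Rational(-1919, 11672), -1037) = Rational(-12105783, 11672)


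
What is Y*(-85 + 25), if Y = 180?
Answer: -10800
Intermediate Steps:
Y*(-85 + 25) = 180*(-85 + 25) = 180*(-60) = -10800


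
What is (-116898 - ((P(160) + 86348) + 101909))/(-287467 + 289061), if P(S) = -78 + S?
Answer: -305237/1594 ≈ -191.49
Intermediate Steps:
(-116898 - ((P(160) + 86348) + 101909))/(-287467 + 289061) = (-116898 - (((-78 + 160) + 86348) + 101909))/(-287467 + 289061) = (-116898 - ((82 + 86348) + 101909))/1594 = (-116898 - (86430 + 101909))*(1/1594) = (-116898 - 1*188339)*(1/1594) = (-116898 - 188339)*(1/1594) = -305237*1/1594 = -305237/1594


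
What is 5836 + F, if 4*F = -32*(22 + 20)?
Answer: 5500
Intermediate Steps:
F = -336 (F = (-32*(22 + 20))/4 = (-32*42)/4 = (1/4)*(-1344) = -336)
5836 + F = 5836 - 336 = 5500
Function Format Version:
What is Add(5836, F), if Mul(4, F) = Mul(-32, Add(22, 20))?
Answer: 5500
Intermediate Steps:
F = -336 (F = Mul(Rational(1, 4), Mul(-32, Add(22, 20))) = Mul(Rational(1, 4), Mul(-32, 42)) = Mul(Rational(1, 4), -1344) = -336)
Add(5836, F) = Add(5836, -336) = 5500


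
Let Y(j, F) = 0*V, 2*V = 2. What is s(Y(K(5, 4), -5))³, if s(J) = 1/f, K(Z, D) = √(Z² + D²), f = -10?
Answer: -1/1000 ≈ -0.0010000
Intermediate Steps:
V = 1 (V = (½)*2 = 1)
K(Z, D) = √(D² + Z²)
Y(j, F) = 0 (Y(j, F) = 0*1 = 0)
s(J) = -⅒ (s(J) = 1/(-10) = -⅒)
s(Y(K(5, 4), -5))³ = (-⅒)³ = -1/1000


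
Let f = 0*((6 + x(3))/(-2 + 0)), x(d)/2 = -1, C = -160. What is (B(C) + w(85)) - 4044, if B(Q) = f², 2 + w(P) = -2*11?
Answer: -4068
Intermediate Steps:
w(P) = -24 (w(P) = -2 - 2*11 = -2 - 22 = -24)
x(d) = -2 (x(d) = 2*(-1) = -2)
f = 0 (f = 0*((6 - 2)/(-2 + 0)) = 0*(4/(-2)) = 0*(4*(-½)) = 0*(-2) = 0)
B(Q) = 0 (B(Q) = 0² = 0)
(B(C) + w(85)) - 4044 = (0 - 24) - 4044 = -24 - 4044 = -4068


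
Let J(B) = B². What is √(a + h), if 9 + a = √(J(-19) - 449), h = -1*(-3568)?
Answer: √(3559 + 2*I*√22) ≈ 59.657 + 0.07862*I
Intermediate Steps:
h = 3568
a = -9 + 2*I*√22 (a = -9 + √((-19)² - 449) = -9 + √(361 - 449) = -9 + √(-88) = -9 + 2*I*√22 ≈ -9.0 + 9.3808*I)
√(a + h) = √((-9 + 2*I*√22) + 3568) = √(3559 + 2*I*√22)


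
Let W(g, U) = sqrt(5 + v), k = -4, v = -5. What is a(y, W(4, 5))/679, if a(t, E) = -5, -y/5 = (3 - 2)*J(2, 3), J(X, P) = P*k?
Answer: -5/679 ≈ -0.0073638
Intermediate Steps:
J(X, P) = -4*P (J(X, P) = P*(-4) = -4*P)
W(g, U) = 0 (W(g, U) = sqrt(5 - 5) = sqrt(0) = 0)
y = 60 (y = -5*(3 - 2)*(-4*3) = -5*(-12) = 60)
a(y, W(4, 5))/679 = -5/679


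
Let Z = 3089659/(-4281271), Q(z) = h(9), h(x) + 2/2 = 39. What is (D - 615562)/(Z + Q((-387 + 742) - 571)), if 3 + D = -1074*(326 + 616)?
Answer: -6966796703983/159598639 ≈ -43652.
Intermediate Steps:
h(x) = 38 (h(x) = -1 + 39 = 38)
D = -1011711 (D = -3 - 1074*(326 + 616) = -3 - 1074*942 = -3 - 1011708 = -1011711)
Q(z) = 38
Z = -3089659/4281271 (Z = 3089659*(-1/4281271) = -3089659/4281271 ≈ -0.72167)
(D - 615562)/(Z + Q((-387 + 742) - 571)) = (-1011711 - 615562)/(-3089659/4281271 + 38) = -1627273/159598639/4281271 = -1627273*4281271/159598639 = -6966796703983/159598639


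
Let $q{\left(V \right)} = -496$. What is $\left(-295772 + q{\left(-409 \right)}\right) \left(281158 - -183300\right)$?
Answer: $-137604042744$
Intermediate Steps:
$\left(-295772 + q{\left(-409 \right)}\right) \left(281158 - -183300\right) = \left(-295772 - 496\right) \left(281158 - -183300\right) = - 296268 \left(281158 + \left(-28117 + 211417\right)\right) = - 296268 \left(281158 + 183300\right) = \left(-296268\right) 464458 = -137604042744$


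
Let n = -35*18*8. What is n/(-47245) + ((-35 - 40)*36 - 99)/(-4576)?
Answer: 2823669/3930784 ≈ 0.71835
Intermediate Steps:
n = -5040 (n = -630*8 = -5040)
n/(-47245) + ((-35 - 40)*36 - 99)/(-4576) = -5040/(-47245) + ((-35 - 40)*36 - 99)/(-4576) = -5040*(-1/47245) + (-75*36 - 99)*(-1/4576) = 1008/9449 + (-2700 - 99)*(-1/4576) = 1008/9449 - 2799*(-1/4576) = 1008/9449 + 2799/4576 = 2823669/3930784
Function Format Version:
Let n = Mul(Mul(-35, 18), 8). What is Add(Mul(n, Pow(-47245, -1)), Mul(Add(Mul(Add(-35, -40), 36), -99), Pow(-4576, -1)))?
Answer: Rational(2823669, 3930784) ≈ 0.71835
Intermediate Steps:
n = -5040 (n = Mul(-630, 8) = -5040)
Add(Mul(n, Pow(-47245, -1)), Mul(Add(Mul(Add(-35, -40), 36), -99), Pow(-4576, -1))) = Add(Mul(-5040, Pow(-47245, -1)), Mul(Add(Mul(Add(-35, -40), 36), -99), Pow(-4576, -1))) = Add(Mul(-5040, Rational(-1, 47245)), Mul(Add(Mul(-75, 36), -99), Rational(-1, 4576))) = Add(Rational(1008, 9449), Mul(Add(-2700, -99), Rational(-1, 4576))) = Add(Rational(1008, 9449), Mul(-2799, Rational(-1, 4576))) = Add(Rational(1008, 9449), Rational(2799, 4576)) = Rational(2823669, 3930784)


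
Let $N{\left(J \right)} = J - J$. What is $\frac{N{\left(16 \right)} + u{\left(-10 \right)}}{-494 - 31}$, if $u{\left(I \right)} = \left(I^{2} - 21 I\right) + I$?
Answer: $- \frac{4}{7} \approx -0.57143$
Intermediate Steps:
$N{\left(J \right)} = 0$
$u{\left(I \right)} = I^{2} - 20 I$
$\frac{N{\left(16 \right)} + u{\left(-10 \right)}}{-494 - 31} = \frac{0 - 10 \left(-20 - 10\right)}{-494 - 31} = \frac{0 - -300}{-525} = \left(0 + 300\right) \left(- \frac{1}{525}\right) = 300 \left(- \frac{1}{525}\right) = - \frac{4}{7}$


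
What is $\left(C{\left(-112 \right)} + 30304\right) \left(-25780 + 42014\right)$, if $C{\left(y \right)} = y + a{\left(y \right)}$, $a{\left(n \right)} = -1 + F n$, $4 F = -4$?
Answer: $491938902$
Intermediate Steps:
$F = -1$ ($F = \frac{1}{4} \left(-4\right) = -1$)
$a{\left(n \right)} = -1 - n$
$C{\left(y \right)} = -1$ ($C{\left(y \right)} = y - \left(1 + y\right) = -1$)
$\left(C{\left(-112 \right)} + 30304\right) \left(-25780 + 42014\right) = \left(-1 + 30304\right) \left(-25780 + 42014\right) = 30303 \cdot 16234 = 491938902$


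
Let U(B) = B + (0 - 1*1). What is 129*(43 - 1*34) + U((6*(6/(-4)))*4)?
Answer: 1124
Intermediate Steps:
U(B) = -1 + B (U(B) = B + (0 - 1) = B - 1 = -1 + B)
129*(43 - 1*34) + U((6*(6/(-4)))*4) = 129*(43 - 1*34) + (-1 + (6*(6/(-4)))*4) = 129*(43 - 34) + (-1 + (6*(6*(-¼)))*4) = 129*9 + (-1 + (6*(-3/2))*4) = 1161 + (-1 - 9*4) = 1161 + (-1 - 36) = 1161 - 37 = 1124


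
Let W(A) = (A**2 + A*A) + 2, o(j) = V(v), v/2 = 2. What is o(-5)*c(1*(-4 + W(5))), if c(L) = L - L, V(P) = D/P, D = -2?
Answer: 0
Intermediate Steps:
v = 4 (v = 2*2 = 4)
V(P) = -2/P
o(j) = -1/2 (o(j) = -2/4 = -2*1/4 = -1/2)
W(A) = 2 + 2*A**2 (W(A) = (A**2 + A**2) + 2 = 2*A**2 + 2 = 2 + 2*A**2)
c(L) = 0
o(-5)*c(1*(-4 + W(5))) = -1/2*0 = 0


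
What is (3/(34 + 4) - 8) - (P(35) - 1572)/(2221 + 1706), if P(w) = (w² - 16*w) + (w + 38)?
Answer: -383445/49742 ≈ -7.7087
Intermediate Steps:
P(w) = 38 + w² - 15*w (P(w) = (w² - 16*w) + (38 + w) = 38 + w² - 15*w)
(3/(34 + 4) - 8) - (P(35) - 1572)/(2221 + 1706) = (3/(34 + 4) - 8) - ((38 + 35² - 15*35) - 1572)/(2221 + 1706) = (3/38 - 8) - ((38 + 1225 - 525) - 1572)/3927 = ((1/38)*3 - 8) - (738 - 1572)/3927 = (3/38 - 8) - (-834)/3927 = -301/38 - 1*(-278/1309) = -301/38 + 278/1309 = -383445/49742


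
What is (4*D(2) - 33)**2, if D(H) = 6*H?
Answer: 225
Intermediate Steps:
(4*D(2) - 33)**2 = (4*(6*2) - 33)**2 = (4*12 - 33)**2 = (48 - 33)**2 = 15**2 = 225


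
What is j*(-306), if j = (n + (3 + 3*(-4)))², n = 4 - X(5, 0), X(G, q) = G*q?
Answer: -7650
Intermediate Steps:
n = 4 (n = 4 - 5*0 = 4 - 1*0 = 4 + 0 = 4)
j = 25 (j = (4 + (3 + 3*(-4)))² = (4 + (3 - 12))² = (4 - 9)² = (-5)² = 25)
j*(-306) = 25*(-306) = -7650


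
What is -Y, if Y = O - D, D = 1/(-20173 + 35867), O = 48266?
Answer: -757486603/15694 ≈ -48266.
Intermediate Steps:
D = 1/15694 ≈ 6.3719e-5
Y = 757486603/15694 (Y = 48266 - 1*1/15694 = 48266 - 1/15694 = 757486603/15694 ≈ 48266.)
-Y = -1*757486603/15694 = -757486603/15694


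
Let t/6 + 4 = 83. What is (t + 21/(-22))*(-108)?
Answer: -561978/11 ≈ -51089.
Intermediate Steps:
t = 474 (t = -24 + 6*83 = -24 + 498 = 474)
(t + 21/(-22))*(-108) = (474 + 21/(-22))*(-108) = (474 + 21*(-1/22))*(-108) = (474 - 21/22)*(-108) = (10407/22)*(-108) = -561978/11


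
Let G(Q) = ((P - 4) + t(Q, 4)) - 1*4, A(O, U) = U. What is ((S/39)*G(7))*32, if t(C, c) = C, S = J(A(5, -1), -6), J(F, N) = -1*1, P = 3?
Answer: -64/39 ≈ -1.6410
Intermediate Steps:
J(F, N) = -1
S = -1
G(Q) = -5 + Q (G(Q) = ((3 - 4) + Q) - 1*4 = (-1 + Q) - 4 = -5 + Q)
((S/39)*G(7))*32 = ((-1/39)*(-5 + 7))*32 = (-1*1/39*2)*32 = -1/39*2*32 = -2/39*32 = -64/39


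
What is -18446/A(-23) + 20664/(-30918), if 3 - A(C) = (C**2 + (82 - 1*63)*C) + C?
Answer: 47412467/170049 ≈ 278.82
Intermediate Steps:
A(C) = 3 - C**2 - 20*C (A(C) = 3 - ((C**2 + (82 - 1*63)*C) + C) = 3 - ((C**2 + (82 - 63)*C) + C) = 3 - ((C**2 + 19*C) + C) = 3 - (C**2 + 20*C) = 3 + (-C**2 - 20*C) = 3 - C**2 - 20*C)
-18446/A(-23) + 20664/(-30918) = -18446/(3 - 1*(-23)**2 - 20*(-23)) + 20664/(-30918) = -18446/(3 - 1*529 + 460) + 20664*(-1/30918) = -18446/(3 - 529 + 460) - 3444/5153 = -18446/(-66) - 3444/5153 = -18446*(-1/66) - 3444/5153 = 9223/33 - 3444/5153 = 47412467/170049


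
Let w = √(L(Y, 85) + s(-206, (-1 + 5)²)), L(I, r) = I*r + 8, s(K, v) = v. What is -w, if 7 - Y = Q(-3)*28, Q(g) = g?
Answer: -√7759 ≈ -88.085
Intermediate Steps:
Y = 91 (Y = 7 - (-3)*28 = 7 - 1*(-84) = 7 + 84 = 91)
L(I, r) = 8 + I*r
w = √7759 (w = √((8 + 91*85) + (-1 + 5)²) = √((8 + 7735) + 4²) = √(7743 + 16) = √7759 ≈ 88.085)
-w = -√7759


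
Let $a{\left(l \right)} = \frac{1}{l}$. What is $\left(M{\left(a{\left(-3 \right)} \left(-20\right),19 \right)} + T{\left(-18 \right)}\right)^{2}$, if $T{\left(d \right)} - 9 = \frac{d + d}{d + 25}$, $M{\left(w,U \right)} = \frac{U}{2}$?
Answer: $\frac{34969}{196} \approx 178.41$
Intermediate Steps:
$M{\left(w,U \right)} = \frac{U}{2}$ ($M{\left(w,U \right)} = U \frac{1}{2} = \frac{U}{2}$)
$T{\left(d \right)} = 9 + \frac{2 d}{25 + d}$ ($T{\left(d \right)} = 9 + \frac{d + d}{d + 25} = 9 + \frac{2 d}{25 + d}$)
$\left(M{\left(a{\left(-3 \right)} \left(-20\right),19 \right)} + T{\left(-18 \right)}\right)^{2} = \left(\frac{1}{2} \cdot 19 + \frac{225 + 11 \left(-18\right)}{25 - 18}\right)^{2} = \left(\frac{19}{2} + \frac{225 - 198}{7}\right)^{2} = \left(\frac{19}{2} + \frac{1}{7} \cdot 27\right)^{2} = \left(\frac{19}{2} + \frac{27}{7}\right)^{2} = \left(\frac{187}{14}\right)^{2} = \frac{34969}{196}$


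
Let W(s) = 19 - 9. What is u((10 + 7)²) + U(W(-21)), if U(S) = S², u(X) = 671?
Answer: 771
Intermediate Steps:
W(s) = 10
u((10 + 7)²) + U(W(-21)) = 671 + 10² = 671 + 100 = 771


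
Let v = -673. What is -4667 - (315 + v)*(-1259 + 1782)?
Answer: 182567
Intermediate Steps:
-4667 - (315 + v)*(-1259 + 1782) = -4667 - (315 - 673)*(-1259 + 1782) = -4667 - (-358)*523 = -4667 - 1*(-187234) = -4667 + 187234 = 182567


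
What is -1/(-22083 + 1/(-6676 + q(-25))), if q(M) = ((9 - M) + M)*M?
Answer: 6901/152394784 ≈ 4.5284e-5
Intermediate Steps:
q(M) = 9*M
-1/(-22083 + 1/(-6676 + q(-25))) = -1/(-22083 + 1/(-6676 + 9*(-25))) = -1/(-22083 + 1/(-6676 - 225)) = -1/(-22083 + 1/(-6901)) = -1/(-22083 - 1/6901) = -1/(-152394784/6901) = -1*(-6901/152394784) = 6901/152394784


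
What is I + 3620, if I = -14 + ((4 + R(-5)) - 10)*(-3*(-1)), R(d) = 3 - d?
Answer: 3612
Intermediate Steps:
I = -8 (I = -14 + ((4 + (3 - 1*(-5))) - 10)*(-3*(-1)) = -14 + ((4 + (3 + 5)) - 10)*3 = -14 + ((4 + 8) - 10)*3 = -14 + (12 - 10)*3 = -14 + 2*3 = -14 + 6 = -8)
I + 3620 = -8 + 3620 = 3612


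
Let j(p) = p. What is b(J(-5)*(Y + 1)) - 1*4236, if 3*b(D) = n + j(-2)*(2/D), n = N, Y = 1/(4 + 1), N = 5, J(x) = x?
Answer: -38107/9 ≈ -4234.1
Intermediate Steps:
Y = ⅕ (Y = 1/5 = ⅕ ≈ 0.20000)
n = 5
b(D) = 5/3 - 4/(3*D) (b(D) = (5 - 4/D)/3 = 5/3 - 4/(3*D))
b(J(-5)*(Y + 1)) - 1*4236 = (-4 + 5*(-5*(⅕ + 1)))/(3*((-5*(⅕ + 1)))) - 1*4236 = (-4 + 5*(-5*6/5))/(3*((-5*6/5))) - 4236 = (⅓)*(-4 + 5*(-6))/(-6) - 4236 = (⅓)*(-⅙)*(-4 - 30) - 4236 = (⅓)*(-⅙)*(-34) - 4236 = 17/9 - 4236 = -38107/9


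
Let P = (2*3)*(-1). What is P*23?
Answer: -138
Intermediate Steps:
P = -6 (P = 6*(-1) = -6)
P*23 = -6*23 = -138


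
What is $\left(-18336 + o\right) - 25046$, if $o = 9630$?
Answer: $-33752$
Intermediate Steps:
$\left(-18336 + o\right) - 25046 = \left(-18336 + 9630\right) - 25046 = -8706 - 25046 = -33752$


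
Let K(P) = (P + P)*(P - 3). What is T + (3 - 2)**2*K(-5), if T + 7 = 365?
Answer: 438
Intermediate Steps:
T = 358 (T = -7 + 365 = 358)
K(P) = 2*P*(-3 + P) (K(P) = (2*P)*(-3 + P) = 2*P*(-3 + P))
T + (3 - 2)**2*K(-5) = 358 + (3 - 2)**2*(2*(-5)*(-3 - 5)) = 358 + 1**2*(2*(-5)*(-8)) = 358 + 1*80 = 358 + 80 = 438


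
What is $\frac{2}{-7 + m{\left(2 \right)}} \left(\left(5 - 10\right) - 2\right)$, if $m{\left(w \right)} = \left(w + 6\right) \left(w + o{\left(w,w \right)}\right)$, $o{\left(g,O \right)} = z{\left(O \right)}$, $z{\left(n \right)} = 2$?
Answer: $- \frac{14}{25} \approx -0.56$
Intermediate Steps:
$o{\left(g,O \right)} = 2$
$m{\left(w \right)} = \left(2 + w\right) \left(6 + w\right)$ ($m{\left(w \right)} = \left(w + 6\right) \left(w + 2\right) = \left(6 + w\right) \left(2 + w\right) = \left(2 + w\right) \left(6 + w\right)$)
$\frac{2}{-7 + m{\left(2 \right)}} \left(\left(5 - 10\right) - 2\right) = \frac{2}{-7 + \left(12 + 2^{2} + 8 \cdot 2\right)} \left(\left(5 - 10\right) - 2\right) = \frac{2}{-7 + \left(12 + 4 + 16\right)} \left(\left(5 - 10\right) - 2\right) = \frac{2}{-7 + 32} \left(\left(5 - 10\right) - 2\right) = \frac{2}{25} \left(-5 - 2\right) = 2 \cdot \frac{1}{25} \left(-7\right) = \frac{2}{25} \left(-7\right) = - \frac{14}{25}$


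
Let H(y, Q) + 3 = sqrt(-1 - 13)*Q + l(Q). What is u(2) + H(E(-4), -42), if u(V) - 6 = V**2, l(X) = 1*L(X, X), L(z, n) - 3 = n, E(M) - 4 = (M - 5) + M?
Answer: -32 - 42*I*sqrt(14) ≈ -32.0 - 157.15*I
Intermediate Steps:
E(M) = -1 + 2*M (E(M) = 4 + ((M - 5) + M) = 4 + ((-5 + M) + M) = 4 + (-5 + 2*M) = -1 + 2*M)
L(z, n) = 3 + n
l(X) = 3 + X (l(X) = 1*(3 + X) = 3 + X)
H(y, Q) = Q + I*Q*sqrt(14) (H(y, Q) = -3 + (sqrt(-1 - 13)*Q + (3 + Q)) = -3 + (sqrt(-14)*Q + (3 + Q)) = -3 + ((I*sqrt(14))*Q + (3 + Q)) = -3 + (I*Q*sqrt(14) + (3 + Q)) = -3 + (3 + Q + I*Q*sqrt(14)) = Q + I*Q*sqrt(14))
u(V) = 6 + V**2
u(2) + H(E(-4), -42) = (6 + 2**2) - 42*(1 + I*sqrt(14)) = (6 + 4) + (-42 - 42*I*sqrt(14)) = 10 + (-42 - 42*I*sqrt(14)) = -32 - 42*I*sqrt(14)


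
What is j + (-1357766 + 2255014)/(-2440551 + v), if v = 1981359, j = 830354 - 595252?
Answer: 13494507542/57399 ≈ 2.3510e+5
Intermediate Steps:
j = 235102
j + (-1357766 + 2255014)/(-2440551 + v) = 235102 + (-1357766 + 2255014)/(-2440551 + 1981359) = 235102 + 897248/(-459192) = 235102 + 897248*(-1/459192) = 235102 - 112156/57399 = 13494507542/57399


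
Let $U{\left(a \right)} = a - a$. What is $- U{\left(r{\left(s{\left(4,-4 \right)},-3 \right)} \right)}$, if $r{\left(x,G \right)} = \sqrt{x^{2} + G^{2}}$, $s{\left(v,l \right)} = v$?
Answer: $0$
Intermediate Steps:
$r{\left(x,G \right)} = \sqrt{G^{2} + x^{2}}$
$U{\left(a \right)} = 0$
$- U{\left(r{\left(s{\left(4,-4 \right)},-3 \right)} \right)} = \left(-1\right) 0 = 0$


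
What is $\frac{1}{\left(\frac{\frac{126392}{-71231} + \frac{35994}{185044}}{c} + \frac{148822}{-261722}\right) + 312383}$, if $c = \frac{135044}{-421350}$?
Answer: $\frac{156962416489988564}{49033075024000195648473} \approx 3.2012 \cdot 10^{-6}$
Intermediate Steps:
$c = - \frac{1274}{3975}$ ($c = 135044 \left(- \frac{1}{421350}\right) = - \frac{1274}{3975} \approx -0.3205$)
$\frac{1}{\left(\frac{\frac{126392}{-71231} + \frac{35994}{185044}}{c} + \frac{148822}{-261722}\right) + 312383} = \frac{1}{\left(\frac{\frac{126392}{-71231} + \frac{35994}{185044}}{- \frac{1274}{3975}} + \frac{148822}{-261722}\right) + 312383} = \frac{1}{\left(\left(126392 \left(- \frac{1}{71231}\right) + 35994 \cdot \frac{1}{185044}\right) \left(- \frac{3975}{1274}\right) + 148822 \left(- \frac{1}{261722}\right)\right) + 312383} = \frac{1}{\left(\left(- \frac{126392}{71231} + \frac{17997}{92522}\right) \left(- \frac{3975}{1274}\right) - \frac{74411}{130861}\right) + 312383} = \frac{1}{\left(\left(- \frac{10412096317}{6590434582}\right) \left(- \frac{3975}{1274}\right) - \frac{74411}{130861}\right) + 312383} = \frac{1}{\left(\frac{5912583265725}{1199459093924} - \frac{74411}{130861}\right) + 312383} = \frac{1}{\frac{684473608098060461}{156962416489988564} + 312383} = \frac{1}{\frac{49033075024000195648473}{156962416489988564}} = \frac{156962416489988564}{49033075024000195648473}$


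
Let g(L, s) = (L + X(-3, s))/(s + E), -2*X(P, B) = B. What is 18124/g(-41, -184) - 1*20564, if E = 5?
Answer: -4292960/51 ≈ -84176.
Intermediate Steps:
X(P, B) = -B/2
g(L, s) = (L - s/2)/(5 + s) (g(L, s) = (L - s/2)/(s + 5) = (L - s/2)/(5 + s))
18124/g(-41, -184) - 1*20564 = 18124/(((-41 - 1/2*(-184))/(5 - 184))) - 1*20564 = 18124/(((-41 + 92)/(-179))) - 20564 = 18124/((-1/179*51)) - 20564 = 18124/(-51/179) - 20564 = 18124*(-179/51) - 20564 = -3244196/51 - 20564 = -4292960/51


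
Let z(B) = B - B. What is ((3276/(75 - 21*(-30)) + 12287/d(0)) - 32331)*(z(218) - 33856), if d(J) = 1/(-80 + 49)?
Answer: 3287671113728/235 ≈ 1.3990e+10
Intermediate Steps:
d(J) = -1/31 (d(J) = 1/(-31) = -1/31)
z(B) = 0
((3276/(75 - 21*(-30)) + 12287/d(0)) - 32331)*(z(218) - 33856) = ((3276/(75 - 21*(-30)) + 12287/(-1/31)) - 32331)*(0 - 33856) = ((3276/(75 + 630) + 12287*(-31)) - 32331)*(-33856) = ((3276/705 - 380897) - 32331)*(-33856) = ((3276*(1/705) - 380897) - 32331)*(-33856) = ((1092/235 - 380897) - 32331)*(-33856) = (-89509703/235 - 32331)*(-33856) = -97107488/235*(-33856) = 3287671113728/235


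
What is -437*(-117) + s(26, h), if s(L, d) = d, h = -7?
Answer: 51122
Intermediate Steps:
-437*(-117) + s(26, h) = -437*(-117) - 7 = 51129 - 7 = 51122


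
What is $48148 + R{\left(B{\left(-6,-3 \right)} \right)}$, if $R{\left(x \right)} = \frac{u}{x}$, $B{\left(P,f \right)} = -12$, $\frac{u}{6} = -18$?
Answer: $48157$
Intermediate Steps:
$u = -108$ ($u = 6 \left(-18\right) = -108$)
$R{\left(x \right)} = - \frac{108}{x}$
$48148 + R{\left(B{\left(-6,-3 \right)} \right)} = 48148 - \frac{108}{-12} = 48148 - -9 = 48148 + 9 = 48157$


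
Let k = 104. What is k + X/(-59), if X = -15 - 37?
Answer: 6188/59 ≈ 104.88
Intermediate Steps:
X = -52
k + X/(-59) = 104 - 52/(-59) = 104 - 52*(-1/59) = 104 + 52/59 = 6188/59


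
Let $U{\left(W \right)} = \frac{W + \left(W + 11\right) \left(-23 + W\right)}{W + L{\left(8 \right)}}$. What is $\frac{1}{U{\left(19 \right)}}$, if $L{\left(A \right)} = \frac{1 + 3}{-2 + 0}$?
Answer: $- \frac{17}{101} \approx -0.16832$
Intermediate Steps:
$L{\left(A \right)} = -2$ ($L{\left(A \right)} = \frac{4}{-2} = 4 \left(- \frac{1}{2}\right) = -2$)
$U{\left(W \right)} = \frac{W + \left(-23 + W\right) \left(11 + W\right)}{-2 + W}$ ($U{\left(W \right)} = \frac{W + \left(W + 11\right) \left(-23 + W\right)}{W - 2} = \frac{W + \left(11 + W\right) \left(-23 + W\right)}{-2 + W} = \frac{W + \left(-23 + W\right) \left(11 + W\right)}{-2 + W}$)
$\frac{1}{U{\left(19 \right)}} = \frac{1}{\frac{1}{-2 + 19} \left(-253 + 19^{2} - 209\right)} = \frac{1}{\frac{1}{17} \left(-253 + 361 - 209\right)} = \frac{1}{\frac{1}{17} \left(-101\right)} = \frac{1}{- \frac{101}{17}} = - \frac{17}{101}$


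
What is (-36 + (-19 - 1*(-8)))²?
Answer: 2209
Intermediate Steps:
(-36 + (-19 - 1*(-8)))² = (-36 + (-19 + 8))² = (-36 - 11)² = (-47)² = 2209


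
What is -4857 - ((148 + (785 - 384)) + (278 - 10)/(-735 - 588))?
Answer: -7151870/1323 ≈ -5405.8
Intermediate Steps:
-4857 - ((148 + (785 - 384)) + (278 - 10)/(-735 - 588)) = -4857 - ((148 + 401) + 268/(-1323)) = -4857 - (549 + 268*(-1/1323)) = -4857 - (549 - 268/1323) = -4857 - 1*726059/1323 = -4857 - 726059/1323 = -7151870/1323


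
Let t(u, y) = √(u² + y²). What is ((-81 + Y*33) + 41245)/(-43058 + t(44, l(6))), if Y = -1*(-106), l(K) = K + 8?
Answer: -480764099/463497308 - 22331*√533/463497308 ≈ -1.0384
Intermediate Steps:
l(K) = 8 + K
Y = 106
((-81 + Y*33) + 41245)/(-43058 + t(44, l(6))) = ((-81 + 106*33) + 41245)/(-43058 + √(44² + (8 + 6)²)) = ((-81 + 3498) + 41245)/(-43058 + √(1936 + 14²)) = (3417 + 41245)/(-43058 + √(1936 + 196)) = 44662/(-43058 + √2132) = 44662/(-43058 + 2*√533)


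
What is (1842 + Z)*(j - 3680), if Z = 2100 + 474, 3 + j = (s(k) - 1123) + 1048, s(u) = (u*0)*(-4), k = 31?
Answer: -16595328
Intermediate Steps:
s(u) = 0 (s(u) = 0*(-4) = 0)
j = -78 (j = -3 + ((0 - 1123) + 1048) = -3 + (-1123 + 1048) = -3 - 75 = -78)
Z = 2574
(1842 + Z)*(j - 3680) = (1842 + 2574)*(-78 - 3680) = 4416*(-3758) = -16595328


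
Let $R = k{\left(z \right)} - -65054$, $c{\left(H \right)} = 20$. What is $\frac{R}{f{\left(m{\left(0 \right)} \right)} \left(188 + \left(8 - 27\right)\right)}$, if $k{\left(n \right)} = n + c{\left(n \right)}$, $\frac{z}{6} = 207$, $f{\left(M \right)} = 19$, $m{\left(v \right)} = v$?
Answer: $\frac{66316}{3211} \approx 20.653$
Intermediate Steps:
$z = 1242$ ($z = 6 \cdot 207 = 1242$)
$k{\left(n \right)} = 20 + n$ ($k{\left(n \right)} = n + 20 = 20 + n$)
$R = 66316$ ($R = \left(20 + 1242\right) - -65054 = 1262 + 65054 = 66316$)
$\frac{R}{f{\left(m{\left(0 \right)} \right)} \left(188 + \left(8 - 27\right)\right)} = \frac{66316}{19 \left(188 + \left(8 - 27\right)\right)} = \frac{66316}{19 \left(188 - 19\right)} = \frac{66316}{19 \cdot 169} = \frac{66316}{3211}$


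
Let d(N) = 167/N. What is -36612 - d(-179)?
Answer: -6553381/179 ≈ -36611.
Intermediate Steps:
-36612 - d(-179) = -36612 - 167/(-179) = -36612 - 167*(-1)/179 = -36612 - 1*(-167/179) = -36612 + 167/179 = -6553381/179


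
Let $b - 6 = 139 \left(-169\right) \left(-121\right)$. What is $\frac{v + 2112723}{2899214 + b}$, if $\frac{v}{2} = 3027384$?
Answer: $\frac{907499}{637959} \approx 1.4225$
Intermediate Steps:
$b = 2842417$ ($b = 6 + 139 \left(-169\right) \left(-121\right) = 6 - -2842411 = 6 + 2842411 = 2842417$)
$v = 6054768$ ($v = 2 \cdot 3027384 = 6054768$)
$\frac{v + 2112723}{2899214 + b} = \frac{6054768 + 2112723}{2899214 + 2842417} = \frac{8167491}{5741631} = 8167491 \cdot \frac{1}{5741631} = \frac{907499}{637959}$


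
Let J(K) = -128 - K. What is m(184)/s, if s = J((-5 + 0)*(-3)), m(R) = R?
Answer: -184/143 ≈ -1.2867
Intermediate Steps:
s = -143 (s = -128 - (-5 + 0)*(-3) = -128 - (-5)*(-3) = -128 - 1*15 = -128 - 15 = -143)
m(184)/s = 184/(-143) = 184*(-1/143) = -184/143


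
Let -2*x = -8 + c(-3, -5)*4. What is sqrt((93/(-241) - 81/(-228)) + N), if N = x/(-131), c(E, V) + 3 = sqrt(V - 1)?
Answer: sqrt(-153951845699 + 21973668568*I*sqrt(6))/1199698 ≈ 0.056342 + 0.33187*I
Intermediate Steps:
c(E, V) = -3 + sqrt(-1 + V) (c(E, V) = -3 + sqrt(V - 1) = -3 + sqrt(-1 + V))
x = 10 - 2*I*sqrt(6) (x = -(-8 + (-3 + sqrt(-1 - 5))*4)/2 = -(-8 + (-3 + sqrt(-6))*4)/2 = -(-8 + (-3 + I*sqrt(6))*4)/2 = -(-8 + (-12 + 4*I*sqrt(6)))/2 = -(-20 + 4*I*sqrt(6))/2 = 10 - 2*I*sqrt(6) ≈ 10.0 - 4.899*I)
N = -10/131 + 2*I*sqrt(6)/131 (N = (10 - 2*I*sqrt(6))/(-131) = (10 - 2*I*sqrt(6))*(-1/131) = -10/131 + 2*I*sqrt(6)/131 ≈ -0.076336 + 0.037397*I)
sqrt((93/(-241) - 81/(-228)) + N) = sqrt((93/(-241) - 81/(-228)) + (-10/131 + 2*I*sqrt(6)/131)) = sqrt((93*(-1/241) - 81*(-1/228)) + (-10/131 + 2*I*sqrt(6)/131)) = sqrt((-93/241 + 27/76) + (-10/131 + 2*I*sqrt(6)/131)) = sqrt(-561/18316 + (-10/131 + 2*I*sqrt(6)/131)) = sqrt(-256651/2399396 + 2*I*sqrt(6)/131)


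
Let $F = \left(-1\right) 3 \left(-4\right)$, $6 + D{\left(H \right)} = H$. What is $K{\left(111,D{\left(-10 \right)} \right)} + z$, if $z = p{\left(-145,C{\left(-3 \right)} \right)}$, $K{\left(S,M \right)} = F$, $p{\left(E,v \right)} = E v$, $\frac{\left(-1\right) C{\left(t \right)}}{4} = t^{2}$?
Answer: $5232$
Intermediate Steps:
$D{\left(H \right)} = -6 + H$
$F = 12$ ($F = \left(-3\right) \left(-4\right) = 12$)
$C{\left(t \right)} = - 4 t^{2}$
$K{\left(S,M \right)} = 12$
$z = 5220$ ($z = - 145 \left(- 4 \left(-3\right)^{2}\right) = - 145 \left(\left(-4\right) 9\right) = \left(-145\right) \left(-36\right) = 5220$)
$K{\left(111,D{\left(-10 \right)} \right)} + z = 12 + 5220 = 5232$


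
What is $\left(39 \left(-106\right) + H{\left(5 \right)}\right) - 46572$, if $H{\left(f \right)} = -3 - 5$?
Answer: $-50714$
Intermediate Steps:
$H{\left(f \right)} = -8$ ($H{\left(f \right)} = -3 - 5 = -8$)
$\left(39 \left(-106\right) + H{\left(5 \right)}\right) - 46572 = \left(39 \left(-106\right) - 8\right) - 46572 = \left(-4134 - 8\right) - 46572 = -4142 - 46572 = -50714$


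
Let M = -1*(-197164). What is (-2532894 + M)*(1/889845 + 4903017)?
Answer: -2038123037898627436/177969 ≈ -1.1452e+13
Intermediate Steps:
M = 197164
(-2532894 + M)*(1/889845 + 4903017) = (-2532894 + 197164)*(1/889845 + 4903017) = -2335730*(1/889845 + 4903017) = -2335730*4362925162366/889845 = -2038123037898627436/177969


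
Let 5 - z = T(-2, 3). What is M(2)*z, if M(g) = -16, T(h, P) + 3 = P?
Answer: -80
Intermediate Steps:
T(h, P) = -3 + P
z = 5 (z = 5 - (-3 + 3) = 5 - 1*0 = 5 + 0 = 5)
M(2)*z = -16*5 = -80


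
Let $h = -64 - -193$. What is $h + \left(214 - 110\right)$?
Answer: $233$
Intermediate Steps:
$h = 129$ ($h = -64 + 193 = 129$)
$h + \left(214 - 110\right) = 129 + \left(214 - 110\right) = 129 + 104 = 233$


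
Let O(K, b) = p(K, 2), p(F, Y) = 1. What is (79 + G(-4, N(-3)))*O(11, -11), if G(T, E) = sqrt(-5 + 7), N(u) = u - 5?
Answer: 79 + sqrt(2) ≈ 80.414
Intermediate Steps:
N(u) = -5 + u
O(K, b) = 1
G(T, E) = sqrt(2)
(79 + G(-4, N(-3)))*O(11, -11) = (79 + sqrt(2))*1 = 79 + sqrt(2)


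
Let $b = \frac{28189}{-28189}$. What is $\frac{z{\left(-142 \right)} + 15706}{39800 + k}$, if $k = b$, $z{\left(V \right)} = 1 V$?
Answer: $\frac{15564}{39799} \approx 0.39107$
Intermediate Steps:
$b = -1$ ($b = 28189 \left(- \frac{1}{28189}\right) = -1$)
$z{\left(V \right)} = V$
$k = -1$
$\frac{z{\left(-142 \right)} + 15706}{39800 + k} = \frac{-142 + 15706}{39800 - 1} = \frac{15564}{39799}$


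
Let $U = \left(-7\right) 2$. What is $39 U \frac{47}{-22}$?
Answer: $\frac{12831}{11} \approx 1166.5$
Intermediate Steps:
$U = -14$
$39 U \frac{47}{-22} = 39 \left(-14\right) \frac{47}{-22} = - 546 \cdot 47 \left(- \frac{1}{22}\right) = \left(-546\right) \left(- \frac{47}{22}\right) = \frac{12831}{11}$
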